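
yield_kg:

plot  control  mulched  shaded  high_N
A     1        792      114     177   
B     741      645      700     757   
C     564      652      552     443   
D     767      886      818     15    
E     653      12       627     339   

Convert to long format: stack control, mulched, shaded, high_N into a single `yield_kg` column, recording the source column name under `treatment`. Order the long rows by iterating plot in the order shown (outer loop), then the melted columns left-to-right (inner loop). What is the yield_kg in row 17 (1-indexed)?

20 rows total (5 × 4). Row 17: index ⌊(17-1)/4⌋ = 4 into plot → E; (17-1) mod 4 = 0 into the melted columns → control.
So row 17 is (E, control, 653); yield_kg = 653.

653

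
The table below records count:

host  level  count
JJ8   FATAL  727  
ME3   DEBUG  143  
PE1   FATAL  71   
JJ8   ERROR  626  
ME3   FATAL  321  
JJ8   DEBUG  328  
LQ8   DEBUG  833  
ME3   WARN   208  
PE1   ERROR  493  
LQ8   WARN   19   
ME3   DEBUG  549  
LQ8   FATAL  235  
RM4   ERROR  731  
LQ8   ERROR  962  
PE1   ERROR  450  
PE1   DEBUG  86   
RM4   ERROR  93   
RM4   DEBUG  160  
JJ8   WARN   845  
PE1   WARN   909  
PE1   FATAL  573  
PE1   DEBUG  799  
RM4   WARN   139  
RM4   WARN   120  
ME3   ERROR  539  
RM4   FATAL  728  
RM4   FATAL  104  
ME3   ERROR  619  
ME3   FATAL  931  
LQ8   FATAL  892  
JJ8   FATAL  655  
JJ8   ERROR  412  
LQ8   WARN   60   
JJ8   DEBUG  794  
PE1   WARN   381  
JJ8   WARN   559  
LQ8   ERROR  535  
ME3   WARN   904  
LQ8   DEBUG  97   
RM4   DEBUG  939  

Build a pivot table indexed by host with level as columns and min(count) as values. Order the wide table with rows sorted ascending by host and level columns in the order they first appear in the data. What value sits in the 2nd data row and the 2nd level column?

With rows sorted ascending by host, row 2 is host=LQ8. level columns in first-appearance order: FATAL, DEBUG, ERROR, WARN; column 2 is DEBUG.
Long rows with host=LQ8, level=DEBUG: min(833, 97) = 97.

97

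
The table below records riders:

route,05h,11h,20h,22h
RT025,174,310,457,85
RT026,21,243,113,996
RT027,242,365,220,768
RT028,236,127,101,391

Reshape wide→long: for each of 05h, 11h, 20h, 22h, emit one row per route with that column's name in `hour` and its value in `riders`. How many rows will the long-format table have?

16

4 route values × 4 melted columns = 16 rows.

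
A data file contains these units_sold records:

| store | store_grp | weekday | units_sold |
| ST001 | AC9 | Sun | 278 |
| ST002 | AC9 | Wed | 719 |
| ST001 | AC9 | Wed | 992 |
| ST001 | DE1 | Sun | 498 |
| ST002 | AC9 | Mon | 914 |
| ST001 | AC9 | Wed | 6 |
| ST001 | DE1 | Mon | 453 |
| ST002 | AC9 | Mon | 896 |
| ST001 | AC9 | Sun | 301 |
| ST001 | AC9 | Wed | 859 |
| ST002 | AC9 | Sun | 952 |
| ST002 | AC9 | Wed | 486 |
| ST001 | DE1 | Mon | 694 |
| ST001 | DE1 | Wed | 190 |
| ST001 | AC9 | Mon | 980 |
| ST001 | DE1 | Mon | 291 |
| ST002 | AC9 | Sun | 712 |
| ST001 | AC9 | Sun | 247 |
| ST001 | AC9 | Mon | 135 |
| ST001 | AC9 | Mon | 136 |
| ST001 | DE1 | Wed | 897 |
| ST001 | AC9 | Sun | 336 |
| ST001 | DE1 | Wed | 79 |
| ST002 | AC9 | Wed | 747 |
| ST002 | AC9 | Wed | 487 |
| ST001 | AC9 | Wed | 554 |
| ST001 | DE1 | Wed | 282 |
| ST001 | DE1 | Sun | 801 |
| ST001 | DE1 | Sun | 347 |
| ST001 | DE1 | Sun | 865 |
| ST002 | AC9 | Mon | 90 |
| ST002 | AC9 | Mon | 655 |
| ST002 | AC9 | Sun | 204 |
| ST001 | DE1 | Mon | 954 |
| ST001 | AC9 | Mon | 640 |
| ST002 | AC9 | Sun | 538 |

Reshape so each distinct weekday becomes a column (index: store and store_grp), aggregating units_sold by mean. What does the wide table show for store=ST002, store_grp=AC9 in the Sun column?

Rows with store=ST002, store_grp=AC9 and weekday=Sun: units_sold values are 952, 712, 204, 538.
(952 + 712 + 204 + 538) / 4 = 601.50.

601.50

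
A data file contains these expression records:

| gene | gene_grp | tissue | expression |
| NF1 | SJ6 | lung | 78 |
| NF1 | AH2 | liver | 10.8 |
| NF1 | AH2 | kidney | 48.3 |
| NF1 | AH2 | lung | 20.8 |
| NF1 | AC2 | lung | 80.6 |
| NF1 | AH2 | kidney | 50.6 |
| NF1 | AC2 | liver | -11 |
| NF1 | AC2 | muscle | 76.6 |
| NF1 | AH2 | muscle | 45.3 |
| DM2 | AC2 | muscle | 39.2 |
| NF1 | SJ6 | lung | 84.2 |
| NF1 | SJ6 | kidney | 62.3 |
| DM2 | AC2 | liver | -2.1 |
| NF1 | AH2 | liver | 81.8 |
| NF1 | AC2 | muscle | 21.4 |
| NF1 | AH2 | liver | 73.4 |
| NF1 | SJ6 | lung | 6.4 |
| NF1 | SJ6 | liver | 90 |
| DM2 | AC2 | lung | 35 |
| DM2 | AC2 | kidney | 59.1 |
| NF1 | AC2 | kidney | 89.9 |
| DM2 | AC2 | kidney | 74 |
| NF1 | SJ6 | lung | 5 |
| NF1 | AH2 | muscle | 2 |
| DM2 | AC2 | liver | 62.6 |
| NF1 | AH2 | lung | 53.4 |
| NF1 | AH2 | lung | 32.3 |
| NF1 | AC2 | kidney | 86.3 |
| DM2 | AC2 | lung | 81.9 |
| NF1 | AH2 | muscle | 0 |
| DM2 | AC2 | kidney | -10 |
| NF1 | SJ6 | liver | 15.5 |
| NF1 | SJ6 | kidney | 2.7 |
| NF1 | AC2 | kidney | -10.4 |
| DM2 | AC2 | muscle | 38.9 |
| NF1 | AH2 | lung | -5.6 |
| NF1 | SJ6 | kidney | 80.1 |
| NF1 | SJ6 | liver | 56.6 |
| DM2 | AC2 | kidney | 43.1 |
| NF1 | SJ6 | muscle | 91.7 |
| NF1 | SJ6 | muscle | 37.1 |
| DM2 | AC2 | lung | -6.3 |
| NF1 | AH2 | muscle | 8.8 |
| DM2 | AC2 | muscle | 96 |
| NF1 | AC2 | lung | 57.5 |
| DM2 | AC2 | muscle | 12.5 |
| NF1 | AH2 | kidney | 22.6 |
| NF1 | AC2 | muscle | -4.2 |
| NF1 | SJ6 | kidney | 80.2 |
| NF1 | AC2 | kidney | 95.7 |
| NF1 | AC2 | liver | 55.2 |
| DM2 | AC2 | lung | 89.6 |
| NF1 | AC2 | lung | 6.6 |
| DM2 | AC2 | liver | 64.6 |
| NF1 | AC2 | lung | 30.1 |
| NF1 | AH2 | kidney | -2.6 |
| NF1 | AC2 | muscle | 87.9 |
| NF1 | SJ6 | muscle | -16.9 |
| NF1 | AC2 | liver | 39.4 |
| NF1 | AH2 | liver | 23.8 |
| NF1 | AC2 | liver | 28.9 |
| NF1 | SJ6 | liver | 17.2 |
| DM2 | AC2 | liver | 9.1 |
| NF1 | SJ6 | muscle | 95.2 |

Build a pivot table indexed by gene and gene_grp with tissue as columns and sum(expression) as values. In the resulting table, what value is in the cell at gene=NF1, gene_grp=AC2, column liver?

Rows with gene=NF1, gene_grp=AC2 and tissue=liver: expression values are -11, 55.2, 39.4, 28.9.
-11 + 55.2 + 39.4 + 28.9 = 112.5.

112.5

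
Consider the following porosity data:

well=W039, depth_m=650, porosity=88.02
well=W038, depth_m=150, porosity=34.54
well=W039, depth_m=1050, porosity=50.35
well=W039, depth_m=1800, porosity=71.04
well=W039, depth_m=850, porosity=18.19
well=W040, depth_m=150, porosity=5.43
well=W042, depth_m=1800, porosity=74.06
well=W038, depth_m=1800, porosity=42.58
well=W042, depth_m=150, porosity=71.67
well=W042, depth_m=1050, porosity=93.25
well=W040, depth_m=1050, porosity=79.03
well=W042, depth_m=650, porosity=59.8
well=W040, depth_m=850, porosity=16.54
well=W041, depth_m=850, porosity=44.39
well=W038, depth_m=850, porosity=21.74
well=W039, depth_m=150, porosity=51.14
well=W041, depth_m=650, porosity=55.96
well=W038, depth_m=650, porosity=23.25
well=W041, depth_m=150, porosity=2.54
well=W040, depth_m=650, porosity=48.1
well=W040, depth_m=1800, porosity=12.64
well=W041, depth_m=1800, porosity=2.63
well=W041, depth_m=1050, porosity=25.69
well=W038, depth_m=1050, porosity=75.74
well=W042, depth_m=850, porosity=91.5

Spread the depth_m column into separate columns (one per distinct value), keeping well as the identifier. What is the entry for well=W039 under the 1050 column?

Wide layout: rows indexed by well, columns are the 5 distinct depth_m values (650, 150, 1050, 1800, 850).
Cell (well=W039, depth_m=1050) draws from the long row where well=W039 and depth_m=1050, which has porosity=50.35.

50.35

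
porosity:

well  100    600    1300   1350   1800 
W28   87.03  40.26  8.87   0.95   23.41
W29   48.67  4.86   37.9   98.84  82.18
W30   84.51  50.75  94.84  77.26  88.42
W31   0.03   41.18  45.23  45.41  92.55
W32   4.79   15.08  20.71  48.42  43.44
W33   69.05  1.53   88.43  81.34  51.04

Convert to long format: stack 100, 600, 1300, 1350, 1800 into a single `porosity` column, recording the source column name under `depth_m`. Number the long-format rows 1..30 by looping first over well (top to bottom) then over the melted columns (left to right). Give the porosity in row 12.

50.75

30 rows total (6 × 5). Row 12: index ⌊(12-1)/5⌋ = 2 into well → W30; (12-1) mod 5 = 1 into the melted columns → 600.
So row 12 is (W30, 600, 50.75); porosity = 50.75.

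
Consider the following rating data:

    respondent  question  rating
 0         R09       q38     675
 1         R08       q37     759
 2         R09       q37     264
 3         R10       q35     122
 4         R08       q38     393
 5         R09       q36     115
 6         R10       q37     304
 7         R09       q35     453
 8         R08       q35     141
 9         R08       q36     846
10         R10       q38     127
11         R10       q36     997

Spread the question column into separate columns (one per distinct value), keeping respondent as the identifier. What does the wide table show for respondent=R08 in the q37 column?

Wide layout: rows indexed by respondent, columns are the 4 distinct question values (q38, q37, q35, q36).
Cell (respondent=R08, question=q37) draws from the long row where respondent=R08 and question=q37, which has rating=759.

759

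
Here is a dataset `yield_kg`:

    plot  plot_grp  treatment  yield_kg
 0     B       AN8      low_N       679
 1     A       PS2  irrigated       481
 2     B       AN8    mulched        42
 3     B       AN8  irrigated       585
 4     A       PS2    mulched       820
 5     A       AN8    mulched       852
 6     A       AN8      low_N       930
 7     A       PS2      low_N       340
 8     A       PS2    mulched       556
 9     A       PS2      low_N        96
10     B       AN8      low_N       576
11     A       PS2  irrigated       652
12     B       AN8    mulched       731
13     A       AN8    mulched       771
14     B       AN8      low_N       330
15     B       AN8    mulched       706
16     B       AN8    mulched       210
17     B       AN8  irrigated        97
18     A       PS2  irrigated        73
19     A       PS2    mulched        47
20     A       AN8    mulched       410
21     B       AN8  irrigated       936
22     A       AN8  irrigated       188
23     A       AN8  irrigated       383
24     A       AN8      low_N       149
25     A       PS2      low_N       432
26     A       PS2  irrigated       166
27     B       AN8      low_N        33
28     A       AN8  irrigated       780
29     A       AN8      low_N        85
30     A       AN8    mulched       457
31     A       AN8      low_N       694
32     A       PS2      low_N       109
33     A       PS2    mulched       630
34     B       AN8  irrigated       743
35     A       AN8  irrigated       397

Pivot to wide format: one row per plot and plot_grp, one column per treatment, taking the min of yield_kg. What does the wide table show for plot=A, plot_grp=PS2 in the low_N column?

96

Rows with plot=A, plot_grp=PS2 and treatment=low_N: yield_kg values are 340, 96, 432, 109.
min(340, 96, 432, 109) = 96.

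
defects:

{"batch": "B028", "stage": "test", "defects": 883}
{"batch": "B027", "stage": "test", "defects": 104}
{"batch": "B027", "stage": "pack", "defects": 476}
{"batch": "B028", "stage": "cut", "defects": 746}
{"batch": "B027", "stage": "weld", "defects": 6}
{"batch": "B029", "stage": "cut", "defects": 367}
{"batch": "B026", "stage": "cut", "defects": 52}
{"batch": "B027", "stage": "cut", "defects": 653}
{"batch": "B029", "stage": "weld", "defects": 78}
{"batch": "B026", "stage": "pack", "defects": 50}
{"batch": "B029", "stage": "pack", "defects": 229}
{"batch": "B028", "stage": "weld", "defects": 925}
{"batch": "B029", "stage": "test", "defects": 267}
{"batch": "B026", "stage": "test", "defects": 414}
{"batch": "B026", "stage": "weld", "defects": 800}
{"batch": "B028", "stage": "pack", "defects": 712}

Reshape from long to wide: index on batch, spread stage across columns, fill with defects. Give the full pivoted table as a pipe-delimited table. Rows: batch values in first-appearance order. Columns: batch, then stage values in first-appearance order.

Columns: batch plus the 4 distinct stage values (test, pack, cut, weld).
For example, row B028 column test takes defects=883 from the long row (B028, test).

| batch | test | pack | cut | weld |
| B028 | 883 | 712 | 746 | 925 |
| B027 | 104 | 476 | 653 | 6 |
| B029 | 267 | 229 | 367 | 78 |
| B026 | 414 | 50 | 52 | 800 |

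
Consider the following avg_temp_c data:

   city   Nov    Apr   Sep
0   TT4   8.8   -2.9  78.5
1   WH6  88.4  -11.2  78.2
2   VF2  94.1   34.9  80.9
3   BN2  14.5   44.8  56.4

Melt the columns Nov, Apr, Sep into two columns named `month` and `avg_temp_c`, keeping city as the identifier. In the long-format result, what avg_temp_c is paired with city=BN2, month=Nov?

14.5

Unpivoting turns each (city, wide-column) pair into one long row.
The wide cell at row BN2, column Nov holds 14.5, so the long row (BN2, Nov) has avg_temp_c=14.5.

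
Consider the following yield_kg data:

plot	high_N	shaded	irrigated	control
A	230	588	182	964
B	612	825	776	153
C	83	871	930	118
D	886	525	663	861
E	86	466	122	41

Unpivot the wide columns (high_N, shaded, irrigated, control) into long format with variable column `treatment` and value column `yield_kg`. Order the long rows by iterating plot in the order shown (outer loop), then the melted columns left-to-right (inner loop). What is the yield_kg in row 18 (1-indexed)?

466

20 rows total (5 × 4). Row 18: index ⌊(18-1)/4⌋ = 4 into plot → E; (18-1) mod 4 = 1 into the melted columns → shaded.
So row 18 is (E, shaded, 466); yield_kg = 466.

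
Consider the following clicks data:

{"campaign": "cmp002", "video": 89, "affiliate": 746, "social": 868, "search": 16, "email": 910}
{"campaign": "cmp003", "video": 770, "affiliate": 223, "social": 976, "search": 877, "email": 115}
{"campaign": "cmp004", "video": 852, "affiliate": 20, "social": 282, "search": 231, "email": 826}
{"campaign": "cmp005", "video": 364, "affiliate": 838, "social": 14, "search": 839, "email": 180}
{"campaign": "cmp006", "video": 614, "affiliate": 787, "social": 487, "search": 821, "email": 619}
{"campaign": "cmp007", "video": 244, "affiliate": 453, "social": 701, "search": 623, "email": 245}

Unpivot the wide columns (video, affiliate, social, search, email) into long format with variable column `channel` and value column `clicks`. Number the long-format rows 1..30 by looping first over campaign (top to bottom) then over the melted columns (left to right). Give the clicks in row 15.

826

30 rows total (6 × 5). Row 15: index ⌊(15-1)/5⌋ = 2 into campaign → cmp004; (15-1) mod 5 = 4 into the melted columns → email.
So row 15 is (cmp004, email, 826); clicks = 826.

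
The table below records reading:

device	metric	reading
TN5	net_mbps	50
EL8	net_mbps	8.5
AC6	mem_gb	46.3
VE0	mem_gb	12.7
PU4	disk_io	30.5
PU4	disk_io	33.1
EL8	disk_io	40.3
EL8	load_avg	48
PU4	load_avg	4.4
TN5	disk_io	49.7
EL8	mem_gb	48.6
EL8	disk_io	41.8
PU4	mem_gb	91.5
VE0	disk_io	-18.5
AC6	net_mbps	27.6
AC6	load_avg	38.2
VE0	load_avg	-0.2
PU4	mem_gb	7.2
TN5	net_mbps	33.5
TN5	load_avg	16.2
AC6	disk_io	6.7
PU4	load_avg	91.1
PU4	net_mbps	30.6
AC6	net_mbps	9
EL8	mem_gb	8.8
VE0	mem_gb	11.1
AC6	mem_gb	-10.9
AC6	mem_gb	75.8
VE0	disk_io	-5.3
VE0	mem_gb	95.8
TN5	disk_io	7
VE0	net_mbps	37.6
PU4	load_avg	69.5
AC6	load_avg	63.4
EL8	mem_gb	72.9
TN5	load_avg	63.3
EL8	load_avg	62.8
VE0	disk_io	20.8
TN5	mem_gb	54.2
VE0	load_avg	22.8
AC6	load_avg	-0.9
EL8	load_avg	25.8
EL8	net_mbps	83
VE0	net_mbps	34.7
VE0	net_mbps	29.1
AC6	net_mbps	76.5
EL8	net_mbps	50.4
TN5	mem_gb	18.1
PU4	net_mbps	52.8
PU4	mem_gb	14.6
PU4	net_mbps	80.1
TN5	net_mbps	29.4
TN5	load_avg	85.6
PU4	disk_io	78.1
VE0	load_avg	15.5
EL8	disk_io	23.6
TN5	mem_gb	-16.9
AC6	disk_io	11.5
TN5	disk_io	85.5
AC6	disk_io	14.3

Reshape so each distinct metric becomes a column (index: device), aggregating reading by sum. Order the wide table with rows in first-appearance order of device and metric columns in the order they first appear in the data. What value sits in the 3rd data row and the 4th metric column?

With rows in first-appearance order of device, row 3 is device=AC6. metric columns in first-appearance order: net_mbps, mem_gb, disk_io, load_avg; column 4 is load_avg.
Long rows with device=AC6, metric=load_avg: 38.2 + 63.4 + -0.9 = 100.7.

100.7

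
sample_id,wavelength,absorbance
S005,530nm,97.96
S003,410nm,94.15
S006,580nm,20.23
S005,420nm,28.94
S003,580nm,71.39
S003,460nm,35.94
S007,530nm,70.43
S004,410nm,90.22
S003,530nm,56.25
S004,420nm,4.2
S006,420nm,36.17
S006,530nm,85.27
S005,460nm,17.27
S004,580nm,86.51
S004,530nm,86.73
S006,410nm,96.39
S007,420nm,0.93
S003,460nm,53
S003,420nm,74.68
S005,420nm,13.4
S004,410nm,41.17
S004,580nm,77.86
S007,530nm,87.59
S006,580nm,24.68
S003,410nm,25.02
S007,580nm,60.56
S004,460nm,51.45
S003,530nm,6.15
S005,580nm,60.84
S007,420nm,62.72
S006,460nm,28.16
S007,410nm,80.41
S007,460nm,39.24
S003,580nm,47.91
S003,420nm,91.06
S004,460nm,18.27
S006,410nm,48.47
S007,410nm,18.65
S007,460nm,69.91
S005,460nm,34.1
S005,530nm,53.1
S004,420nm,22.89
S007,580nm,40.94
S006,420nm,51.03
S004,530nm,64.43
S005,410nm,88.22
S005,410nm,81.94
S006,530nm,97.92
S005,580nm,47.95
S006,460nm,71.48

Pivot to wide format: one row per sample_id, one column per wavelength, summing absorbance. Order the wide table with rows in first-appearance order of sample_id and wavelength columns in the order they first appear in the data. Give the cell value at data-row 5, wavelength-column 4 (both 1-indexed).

With rows in first-appearance order of sample_id, row 5 is sample_id=S004. wavelength columns in first-appearance order: 530nm, 410nm, 580nm, 420nm, 460nm; column 4 is 420nm.
Long rows with sample_id=S004, wavelength=420nm: 4.2 + 22.89 = 27.09.

27.09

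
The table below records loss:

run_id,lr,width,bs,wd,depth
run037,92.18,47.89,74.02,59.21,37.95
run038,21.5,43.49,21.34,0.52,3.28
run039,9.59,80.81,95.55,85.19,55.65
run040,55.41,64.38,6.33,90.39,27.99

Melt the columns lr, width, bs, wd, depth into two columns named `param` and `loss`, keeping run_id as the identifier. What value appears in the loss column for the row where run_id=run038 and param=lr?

21.5

Unpivoting turns each (run_id, wide-column) pair into one long row.
The wide cell at row run038, column lr holds 21.5, so the long row (run038, lr) has loss=21.5.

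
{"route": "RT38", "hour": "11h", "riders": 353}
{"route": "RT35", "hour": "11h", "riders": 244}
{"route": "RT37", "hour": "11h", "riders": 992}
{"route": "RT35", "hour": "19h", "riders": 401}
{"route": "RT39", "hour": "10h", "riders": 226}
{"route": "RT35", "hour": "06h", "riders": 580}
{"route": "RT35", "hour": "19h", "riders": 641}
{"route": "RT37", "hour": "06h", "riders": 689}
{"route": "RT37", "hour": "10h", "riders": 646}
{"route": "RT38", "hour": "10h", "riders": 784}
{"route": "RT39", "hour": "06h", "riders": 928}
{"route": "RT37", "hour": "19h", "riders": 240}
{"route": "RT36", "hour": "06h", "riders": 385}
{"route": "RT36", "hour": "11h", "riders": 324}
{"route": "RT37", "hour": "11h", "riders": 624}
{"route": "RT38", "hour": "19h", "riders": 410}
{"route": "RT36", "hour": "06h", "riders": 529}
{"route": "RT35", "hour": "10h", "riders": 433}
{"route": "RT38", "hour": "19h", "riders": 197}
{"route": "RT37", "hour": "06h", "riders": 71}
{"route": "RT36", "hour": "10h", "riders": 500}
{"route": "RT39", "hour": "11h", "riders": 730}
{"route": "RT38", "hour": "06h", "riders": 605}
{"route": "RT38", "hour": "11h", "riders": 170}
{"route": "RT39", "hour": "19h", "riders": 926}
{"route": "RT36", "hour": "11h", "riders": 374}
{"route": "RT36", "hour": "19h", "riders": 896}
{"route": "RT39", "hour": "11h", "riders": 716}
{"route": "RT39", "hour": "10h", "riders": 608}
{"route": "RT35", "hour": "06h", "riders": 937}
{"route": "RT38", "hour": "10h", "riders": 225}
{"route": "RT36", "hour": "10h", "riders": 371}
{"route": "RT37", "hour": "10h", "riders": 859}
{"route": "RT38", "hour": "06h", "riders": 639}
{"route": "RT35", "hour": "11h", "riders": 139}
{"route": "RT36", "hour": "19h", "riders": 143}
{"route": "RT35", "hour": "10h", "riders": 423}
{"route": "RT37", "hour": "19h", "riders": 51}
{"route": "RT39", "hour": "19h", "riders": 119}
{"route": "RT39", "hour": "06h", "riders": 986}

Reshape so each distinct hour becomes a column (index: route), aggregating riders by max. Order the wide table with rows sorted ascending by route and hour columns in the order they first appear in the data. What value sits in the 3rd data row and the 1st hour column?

With rows sorted ascending by route, row 3 is route=RT37. hour columns in first-appearance order: 11h, 19h, 10h, 06h; column 1 is 11h.
Long rows with route=RT37, hour=11h: max(992, 624) = 992.

992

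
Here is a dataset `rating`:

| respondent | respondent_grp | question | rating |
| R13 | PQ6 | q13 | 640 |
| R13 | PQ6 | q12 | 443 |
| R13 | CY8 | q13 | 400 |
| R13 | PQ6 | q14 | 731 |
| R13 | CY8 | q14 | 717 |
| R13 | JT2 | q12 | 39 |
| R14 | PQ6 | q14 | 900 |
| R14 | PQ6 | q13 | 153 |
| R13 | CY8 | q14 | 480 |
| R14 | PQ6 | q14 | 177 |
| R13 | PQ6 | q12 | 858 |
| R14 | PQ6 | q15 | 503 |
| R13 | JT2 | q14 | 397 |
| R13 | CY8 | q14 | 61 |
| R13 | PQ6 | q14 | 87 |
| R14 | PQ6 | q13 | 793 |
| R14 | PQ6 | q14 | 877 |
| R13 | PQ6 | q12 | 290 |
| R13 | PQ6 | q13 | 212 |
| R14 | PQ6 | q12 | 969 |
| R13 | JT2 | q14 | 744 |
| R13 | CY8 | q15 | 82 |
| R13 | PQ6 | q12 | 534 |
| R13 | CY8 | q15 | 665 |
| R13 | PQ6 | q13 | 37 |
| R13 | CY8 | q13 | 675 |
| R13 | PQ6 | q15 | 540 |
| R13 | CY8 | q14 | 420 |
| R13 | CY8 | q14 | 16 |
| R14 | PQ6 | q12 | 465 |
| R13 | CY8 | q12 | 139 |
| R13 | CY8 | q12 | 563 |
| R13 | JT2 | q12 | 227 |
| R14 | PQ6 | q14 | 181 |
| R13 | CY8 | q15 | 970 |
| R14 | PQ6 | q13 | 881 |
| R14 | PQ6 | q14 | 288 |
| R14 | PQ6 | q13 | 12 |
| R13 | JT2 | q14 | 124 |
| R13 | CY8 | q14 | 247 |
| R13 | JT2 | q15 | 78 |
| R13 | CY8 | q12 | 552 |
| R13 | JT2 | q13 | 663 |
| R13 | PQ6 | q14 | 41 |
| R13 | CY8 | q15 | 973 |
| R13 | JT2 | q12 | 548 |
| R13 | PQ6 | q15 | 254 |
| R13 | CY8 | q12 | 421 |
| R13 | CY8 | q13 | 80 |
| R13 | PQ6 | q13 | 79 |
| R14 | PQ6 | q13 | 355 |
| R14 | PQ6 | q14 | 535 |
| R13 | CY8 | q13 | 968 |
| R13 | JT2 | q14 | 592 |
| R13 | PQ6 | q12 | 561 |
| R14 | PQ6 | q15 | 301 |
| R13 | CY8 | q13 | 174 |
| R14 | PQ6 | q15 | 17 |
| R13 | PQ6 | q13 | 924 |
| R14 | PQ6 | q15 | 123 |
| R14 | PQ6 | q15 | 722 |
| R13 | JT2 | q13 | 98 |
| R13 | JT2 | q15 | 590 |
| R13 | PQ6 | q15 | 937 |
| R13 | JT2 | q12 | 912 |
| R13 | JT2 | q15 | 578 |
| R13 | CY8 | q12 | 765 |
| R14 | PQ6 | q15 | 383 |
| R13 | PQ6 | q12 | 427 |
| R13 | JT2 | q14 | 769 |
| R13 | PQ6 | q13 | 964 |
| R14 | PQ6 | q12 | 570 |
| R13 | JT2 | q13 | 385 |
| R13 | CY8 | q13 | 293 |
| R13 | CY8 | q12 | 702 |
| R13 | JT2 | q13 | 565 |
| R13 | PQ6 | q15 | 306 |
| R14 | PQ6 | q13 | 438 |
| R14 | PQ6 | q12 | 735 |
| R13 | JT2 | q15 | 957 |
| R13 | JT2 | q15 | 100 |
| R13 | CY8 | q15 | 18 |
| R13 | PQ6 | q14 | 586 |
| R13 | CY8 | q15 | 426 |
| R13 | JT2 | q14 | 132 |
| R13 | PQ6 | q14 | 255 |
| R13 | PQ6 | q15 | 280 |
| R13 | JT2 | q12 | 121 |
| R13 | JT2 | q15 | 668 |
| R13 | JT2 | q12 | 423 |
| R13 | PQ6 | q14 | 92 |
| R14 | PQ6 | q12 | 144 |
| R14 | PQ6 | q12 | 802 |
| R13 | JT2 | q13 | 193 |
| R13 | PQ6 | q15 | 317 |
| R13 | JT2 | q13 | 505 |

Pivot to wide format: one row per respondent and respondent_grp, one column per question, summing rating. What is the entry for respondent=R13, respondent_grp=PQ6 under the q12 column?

3113

Rows with respondent=R13, respondent_grp=PQ6 and question=q12: rating values are 443, 858, 290, 534, 561, 427.
443 + 858 + 290 + 534 + 561 + 427 = 3113.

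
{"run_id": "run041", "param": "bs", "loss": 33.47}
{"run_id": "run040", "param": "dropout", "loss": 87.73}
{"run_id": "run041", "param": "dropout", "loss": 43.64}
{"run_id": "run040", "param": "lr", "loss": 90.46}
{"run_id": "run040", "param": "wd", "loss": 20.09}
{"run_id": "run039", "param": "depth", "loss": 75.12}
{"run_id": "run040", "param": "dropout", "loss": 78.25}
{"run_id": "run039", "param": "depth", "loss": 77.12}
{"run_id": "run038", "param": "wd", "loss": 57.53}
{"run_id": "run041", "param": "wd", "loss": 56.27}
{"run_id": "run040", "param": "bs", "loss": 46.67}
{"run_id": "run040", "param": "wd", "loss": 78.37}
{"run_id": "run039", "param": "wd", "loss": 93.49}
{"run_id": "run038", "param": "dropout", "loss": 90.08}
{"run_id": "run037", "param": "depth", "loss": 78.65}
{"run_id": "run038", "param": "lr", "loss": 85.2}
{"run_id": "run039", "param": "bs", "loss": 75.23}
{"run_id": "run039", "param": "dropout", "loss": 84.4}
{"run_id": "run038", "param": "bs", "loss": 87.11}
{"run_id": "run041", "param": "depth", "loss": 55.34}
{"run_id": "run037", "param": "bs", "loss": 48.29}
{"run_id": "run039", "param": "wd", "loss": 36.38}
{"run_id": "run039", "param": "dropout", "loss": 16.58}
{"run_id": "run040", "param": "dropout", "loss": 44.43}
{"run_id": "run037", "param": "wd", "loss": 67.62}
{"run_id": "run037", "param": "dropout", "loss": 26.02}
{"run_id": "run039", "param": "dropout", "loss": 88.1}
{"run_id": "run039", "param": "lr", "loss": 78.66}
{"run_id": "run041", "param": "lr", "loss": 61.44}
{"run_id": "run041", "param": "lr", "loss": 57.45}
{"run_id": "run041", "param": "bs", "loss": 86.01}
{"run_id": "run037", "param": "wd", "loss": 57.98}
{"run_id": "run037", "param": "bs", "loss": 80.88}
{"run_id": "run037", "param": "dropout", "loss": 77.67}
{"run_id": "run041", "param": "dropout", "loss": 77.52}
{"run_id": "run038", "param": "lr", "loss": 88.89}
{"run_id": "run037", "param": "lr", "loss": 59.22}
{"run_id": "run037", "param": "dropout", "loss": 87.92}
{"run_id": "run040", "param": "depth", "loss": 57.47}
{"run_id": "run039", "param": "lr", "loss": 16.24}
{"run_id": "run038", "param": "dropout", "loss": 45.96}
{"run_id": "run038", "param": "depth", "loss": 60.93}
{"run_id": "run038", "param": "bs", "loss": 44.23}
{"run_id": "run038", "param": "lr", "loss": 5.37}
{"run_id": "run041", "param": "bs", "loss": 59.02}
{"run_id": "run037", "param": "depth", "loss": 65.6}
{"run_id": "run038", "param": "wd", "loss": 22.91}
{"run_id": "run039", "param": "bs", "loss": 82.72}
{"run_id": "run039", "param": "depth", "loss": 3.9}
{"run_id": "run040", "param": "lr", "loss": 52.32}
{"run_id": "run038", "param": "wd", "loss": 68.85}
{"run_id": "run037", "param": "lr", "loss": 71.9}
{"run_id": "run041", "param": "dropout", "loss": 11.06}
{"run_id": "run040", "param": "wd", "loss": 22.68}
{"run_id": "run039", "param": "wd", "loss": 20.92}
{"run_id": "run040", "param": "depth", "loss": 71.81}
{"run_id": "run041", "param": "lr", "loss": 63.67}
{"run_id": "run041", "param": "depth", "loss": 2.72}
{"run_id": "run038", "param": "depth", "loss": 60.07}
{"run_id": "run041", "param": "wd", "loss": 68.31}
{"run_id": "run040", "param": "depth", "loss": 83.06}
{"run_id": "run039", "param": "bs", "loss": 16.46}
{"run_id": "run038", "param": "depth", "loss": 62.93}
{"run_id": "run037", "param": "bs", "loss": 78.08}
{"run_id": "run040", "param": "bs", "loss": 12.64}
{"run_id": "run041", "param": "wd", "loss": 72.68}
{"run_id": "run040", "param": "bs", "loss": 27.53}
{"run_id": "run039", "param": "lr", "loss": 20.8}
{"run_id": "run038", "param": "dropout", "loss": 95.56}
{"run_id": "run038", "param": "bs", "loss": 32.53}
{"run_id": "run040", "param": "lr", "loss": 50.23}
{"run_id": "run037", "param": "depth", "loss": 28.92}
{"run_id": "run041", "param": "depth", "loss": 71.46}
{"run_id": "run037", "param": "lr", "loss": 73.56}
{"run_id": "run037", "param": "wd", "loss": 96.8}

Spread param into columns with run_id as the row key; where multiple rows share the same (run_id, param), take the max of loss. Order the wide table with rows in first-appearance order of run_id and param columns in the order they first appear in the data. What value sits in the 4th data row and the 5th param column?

With rows in first-appearance order of run_id, row 4 is run_id=run038. param columns in first-appearance order: bs, dropout, lr, wd, depth; column 5 is depth.
Long rows with run_id=run038, param=depth: max(60.93, 60.07, 62.93) = 62.93.

62.93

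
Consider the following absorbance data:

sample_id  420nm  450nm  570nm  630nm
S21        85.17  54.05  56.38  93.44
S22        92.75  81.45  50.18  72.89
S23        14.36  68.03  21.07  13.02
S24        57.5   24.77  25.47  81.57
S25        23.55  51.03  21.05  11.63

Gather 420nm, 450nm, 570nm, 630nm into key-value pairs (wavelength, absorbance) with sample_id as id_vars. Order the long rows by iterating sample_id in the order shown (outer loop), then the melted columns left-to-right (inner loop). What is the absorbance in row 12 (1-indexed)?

13.02

20 rows total (5 × 4). Row 12: index ⌊(12-1)/4⌋ = 2 into sample_id → S23; (12-1) mod 4 = 3 into the melted columns → 630nm.
So row 12 is (S23, 630nm, 13.02); absorbance = 13.02.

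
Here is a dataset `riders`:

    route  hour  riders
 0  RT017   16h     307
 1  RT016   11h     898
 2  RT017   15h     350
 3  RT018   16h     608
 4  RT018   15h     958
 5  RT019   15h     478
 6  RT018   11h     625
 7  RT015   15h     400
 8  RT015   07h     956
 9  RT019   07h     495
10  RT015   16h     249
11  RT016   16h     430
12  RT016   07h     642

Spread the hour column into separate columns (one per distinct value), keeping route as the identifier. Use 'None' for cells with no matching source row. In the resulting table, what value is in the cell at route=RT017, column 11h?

No long-format row has route=RT017 and hour=11h, so the cell is None.

None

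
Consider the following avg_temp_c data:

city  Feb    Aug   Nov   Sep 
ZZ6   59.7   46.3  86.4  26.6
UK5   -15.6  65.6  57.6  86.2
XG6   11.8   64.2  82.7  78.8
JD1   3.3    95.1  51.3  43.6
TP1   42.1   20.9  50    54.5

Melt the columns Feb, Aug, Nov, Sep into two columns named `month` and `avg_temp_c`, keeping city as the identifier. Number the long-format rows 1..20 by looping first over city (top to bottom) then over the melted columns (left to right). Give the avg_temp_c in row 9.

11.8

20 rows total (5 × 4). Row 9: index ⌊(9-1)/4⌋ = 2 into city → XG6; (9-1) mod 4 = 0 into the melted columns → Feb.
So row 9 is (XG6, Feb, 11.8); avg_temp_c = 11.8.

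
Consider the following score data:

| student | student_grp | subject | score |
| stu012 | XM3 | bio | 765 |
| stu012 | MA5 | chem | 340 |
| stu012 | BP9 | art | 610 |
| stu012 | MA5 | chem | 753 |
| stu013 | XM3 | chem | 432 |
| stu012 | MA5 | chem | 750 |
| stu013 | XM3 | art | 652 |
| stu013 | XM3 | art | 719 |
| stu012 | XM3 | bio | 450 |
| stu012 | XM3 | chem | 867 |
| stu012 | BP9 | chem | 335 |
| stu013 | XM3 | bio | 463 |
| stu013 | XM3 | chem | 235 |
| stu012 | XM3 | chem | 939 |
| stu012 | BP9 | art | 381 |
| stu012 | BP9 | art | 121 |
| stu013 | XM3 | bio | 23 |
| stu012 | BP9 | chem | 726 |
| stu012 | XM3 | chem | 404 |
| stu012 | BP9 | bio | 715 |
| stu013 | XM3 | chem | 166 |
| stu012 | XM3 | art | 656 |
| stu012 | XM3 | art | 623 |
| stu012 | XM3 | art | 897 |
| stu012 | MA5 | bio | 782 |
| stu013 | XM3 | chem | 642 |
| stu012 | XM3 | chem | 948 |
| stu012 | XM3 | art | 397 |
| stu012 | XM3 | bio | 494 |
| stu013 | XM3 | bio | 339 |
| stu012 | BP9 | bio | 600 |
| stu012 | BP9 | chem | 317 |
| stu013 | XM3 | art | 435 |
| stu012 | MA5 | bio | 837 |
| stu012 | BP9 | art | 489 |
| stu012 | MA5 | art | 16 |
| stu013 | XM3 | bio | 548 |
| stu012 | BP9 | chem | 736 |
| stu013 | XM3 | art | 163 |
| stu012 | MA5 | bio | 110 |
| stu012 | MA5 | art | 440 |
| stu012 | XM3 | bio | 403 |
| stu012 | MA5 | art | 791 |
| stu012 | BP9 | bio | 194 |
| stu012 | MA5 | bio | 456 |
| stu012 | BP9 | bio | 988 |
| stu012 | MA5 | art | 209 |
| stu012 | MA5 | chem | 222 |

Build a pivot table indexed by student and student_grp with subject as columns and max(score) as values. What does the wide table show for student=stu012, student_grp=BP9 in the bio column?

Rows with student=stu012, student_grp=BP9 and subject=bio: score values are 715, 600, 194, 988.
max(715, 600, 194, 988) = 988.

988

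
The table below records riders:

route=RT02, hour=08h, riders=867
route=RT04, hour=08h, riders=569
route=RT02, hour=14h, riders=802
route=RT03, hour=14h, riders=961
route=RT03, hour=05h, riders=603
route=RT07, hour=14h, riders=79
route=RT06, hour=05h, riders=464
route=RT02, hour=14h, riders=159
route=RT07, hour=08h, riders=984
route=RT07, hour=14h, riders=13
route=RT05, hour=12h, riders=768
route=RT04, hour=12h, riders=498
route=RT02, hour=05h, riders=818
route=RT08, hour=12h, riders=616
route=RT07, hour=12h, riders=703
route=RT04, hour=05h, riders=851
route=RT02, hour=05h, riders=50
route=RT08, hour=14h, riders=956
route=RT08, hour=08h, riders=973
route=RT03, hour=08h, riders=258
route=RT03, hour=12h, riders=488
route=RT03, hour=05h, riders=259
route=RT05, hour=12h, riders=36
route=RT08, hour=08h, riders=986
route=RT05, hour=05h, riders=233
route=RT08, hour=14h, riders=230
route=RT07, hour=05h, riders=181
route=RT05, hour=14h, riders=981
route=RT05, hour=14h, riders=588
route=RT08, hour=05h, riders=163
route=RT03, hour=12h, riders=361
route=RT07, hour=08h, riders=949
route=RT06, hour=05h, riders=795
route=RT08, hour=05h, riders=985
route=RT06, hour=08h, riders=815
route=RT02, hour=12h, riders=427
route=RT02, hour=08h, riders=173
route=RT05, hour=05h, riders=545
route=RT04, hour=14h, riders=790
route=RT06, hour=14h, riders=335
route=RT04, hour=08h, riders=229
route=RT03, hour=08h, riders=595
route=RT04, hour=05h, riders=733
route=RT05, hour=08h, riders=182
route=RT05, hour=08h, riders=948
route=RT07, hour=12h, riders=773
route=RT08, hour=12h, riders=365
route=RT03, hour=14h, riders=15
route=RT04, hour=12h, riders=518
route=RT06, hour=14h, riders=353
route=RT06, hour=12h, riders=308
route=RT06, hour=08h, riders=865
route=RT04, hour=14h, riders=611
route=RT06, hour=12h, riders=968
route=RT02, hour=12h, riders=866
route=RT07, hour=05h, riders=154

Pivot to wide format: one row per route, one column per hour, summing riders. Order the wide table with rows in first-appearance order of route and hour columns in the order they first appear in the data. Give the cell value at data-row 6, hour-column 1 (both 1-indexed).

1130

With rows in first-appearance order of route, row 6 is route=RT05. hour columns in first-appearance order: 08h, 14h, 05h, 12h; column 1 is 08h.
Long rows with route=RT05, hour=08h: 182 + 948 = 1130.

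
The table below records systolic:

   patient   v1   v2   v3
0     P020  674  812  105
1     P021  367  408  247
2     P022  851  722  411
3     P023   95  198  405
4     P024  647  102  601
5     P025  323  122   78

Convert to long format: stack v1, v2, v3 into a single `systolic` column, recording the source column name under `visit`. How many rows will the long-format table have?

6 patient values × 3 melted columns = 18 rows.

18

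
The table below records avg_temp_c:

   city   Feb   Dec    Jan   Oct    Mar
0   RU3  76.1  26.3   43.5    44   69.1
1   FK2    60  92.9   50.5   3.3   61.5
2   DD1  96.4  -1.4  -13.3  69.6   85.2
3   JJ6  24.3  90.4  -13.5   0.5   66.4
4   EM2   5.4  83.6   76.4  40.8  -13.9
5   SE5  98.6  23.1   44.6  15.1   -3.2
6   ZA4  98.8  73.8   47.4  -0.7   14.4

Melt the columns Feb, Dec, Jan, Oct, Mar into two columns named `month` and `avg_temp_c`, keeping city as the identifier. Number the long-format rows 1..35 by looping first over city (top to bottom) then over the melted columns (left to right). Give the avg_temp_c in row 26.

35 rows total (7 × 5). Row 26: index ⌊(26-1)/5⌋ = 5 into city → SE5; (26-1) mod 5 = 0 into the melted columns → Feb.
So row 26 is (SE5, Feb, 98.6); avg_temp_c = 98.6.

98.6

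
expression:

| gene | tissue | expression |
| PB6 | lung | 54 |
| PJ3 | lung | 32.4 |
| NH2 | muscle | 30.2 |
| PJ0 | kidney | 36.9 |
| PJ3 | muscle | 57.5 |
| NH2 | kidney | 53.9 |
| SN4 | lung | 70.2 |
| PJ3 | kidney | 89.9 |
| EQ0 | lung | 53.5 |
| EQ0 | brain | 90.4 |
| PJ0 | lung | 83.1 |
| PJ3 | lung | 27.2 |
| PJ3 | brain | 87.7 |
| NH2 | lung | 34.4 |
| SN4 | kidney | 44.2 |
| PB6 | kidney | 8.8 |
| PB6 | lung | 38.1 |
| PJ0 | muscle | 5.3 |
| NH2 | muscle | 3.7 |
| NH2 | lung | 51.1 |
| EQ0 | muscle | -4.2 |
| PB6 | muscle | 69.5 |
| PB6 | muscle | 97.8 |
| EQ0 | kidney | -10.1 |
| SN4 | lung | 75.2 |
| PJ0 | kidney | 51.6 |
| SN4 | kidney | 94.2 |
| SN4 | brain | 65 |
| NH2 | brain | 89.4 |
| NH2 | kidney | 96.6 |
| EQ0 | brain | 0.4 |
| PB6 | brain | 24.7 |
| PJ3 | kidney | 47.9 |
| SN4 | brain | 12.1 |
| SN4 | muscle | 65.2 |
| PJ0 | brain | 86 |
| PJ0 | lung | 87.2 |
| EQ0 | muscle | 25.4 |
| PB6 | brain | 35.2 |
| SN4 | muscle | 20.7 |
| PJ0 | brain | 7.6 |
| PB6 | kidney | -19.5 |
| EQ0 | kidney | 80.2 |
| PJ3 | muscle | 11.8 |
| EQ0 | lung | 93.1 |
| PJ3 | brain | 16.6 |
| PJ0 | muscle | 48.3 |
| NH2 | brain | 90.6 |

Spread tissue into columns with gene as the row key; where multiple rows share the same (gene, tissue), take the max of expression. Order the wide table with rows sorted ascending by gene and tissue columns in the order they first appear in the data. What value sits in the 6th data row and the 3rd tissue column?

94.2

With rows sorted ascending by gene, row 6 is gene=SN4. tissue columns in first-appearance order: lung, muscle, kidney, brain; column 3 is kidney.
Long rows with gene=SN4, tissue=kidney: max(44.2, 94.2) = 94.2.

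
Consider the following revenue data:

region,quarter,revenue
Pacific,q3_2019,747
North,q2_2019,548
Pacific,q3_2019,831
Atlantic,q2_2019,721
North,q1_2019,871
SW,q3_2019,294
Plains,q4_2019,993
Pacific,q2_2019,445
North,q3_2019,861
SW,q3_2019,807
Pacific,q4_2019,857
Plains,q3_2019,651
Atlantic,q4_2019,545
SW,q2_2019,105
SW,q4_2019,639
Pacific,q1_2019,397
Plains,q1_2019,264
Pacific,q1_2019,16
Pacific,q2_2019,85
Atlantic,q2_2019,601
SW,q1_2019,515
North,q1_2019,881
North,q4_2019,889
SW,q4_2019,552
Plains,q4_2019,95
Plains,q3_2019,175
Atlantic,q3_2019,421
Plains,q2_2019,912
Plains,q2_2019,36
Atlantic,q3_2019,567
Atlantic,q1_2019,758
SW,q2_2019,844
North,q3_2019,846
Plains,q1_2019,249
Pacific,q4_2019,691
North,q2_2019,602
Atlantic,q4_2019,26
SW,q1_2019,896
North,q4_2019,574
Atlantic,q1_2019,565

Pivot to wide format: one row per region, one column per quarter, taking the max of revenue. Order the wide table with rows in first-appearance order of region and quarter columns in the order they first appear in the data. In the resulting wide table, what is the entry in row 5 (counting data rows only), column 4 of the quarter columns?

With rows in first-appearance order of region, row 5 is region=Plains. quarter columns in first-appearance order: q3_2019, q2_2019, q1_2019, q4_2019; column 4 is q4_2019.
Long rows with region=Plains, quarter=q4_2019: max(993, 95) = 993.

993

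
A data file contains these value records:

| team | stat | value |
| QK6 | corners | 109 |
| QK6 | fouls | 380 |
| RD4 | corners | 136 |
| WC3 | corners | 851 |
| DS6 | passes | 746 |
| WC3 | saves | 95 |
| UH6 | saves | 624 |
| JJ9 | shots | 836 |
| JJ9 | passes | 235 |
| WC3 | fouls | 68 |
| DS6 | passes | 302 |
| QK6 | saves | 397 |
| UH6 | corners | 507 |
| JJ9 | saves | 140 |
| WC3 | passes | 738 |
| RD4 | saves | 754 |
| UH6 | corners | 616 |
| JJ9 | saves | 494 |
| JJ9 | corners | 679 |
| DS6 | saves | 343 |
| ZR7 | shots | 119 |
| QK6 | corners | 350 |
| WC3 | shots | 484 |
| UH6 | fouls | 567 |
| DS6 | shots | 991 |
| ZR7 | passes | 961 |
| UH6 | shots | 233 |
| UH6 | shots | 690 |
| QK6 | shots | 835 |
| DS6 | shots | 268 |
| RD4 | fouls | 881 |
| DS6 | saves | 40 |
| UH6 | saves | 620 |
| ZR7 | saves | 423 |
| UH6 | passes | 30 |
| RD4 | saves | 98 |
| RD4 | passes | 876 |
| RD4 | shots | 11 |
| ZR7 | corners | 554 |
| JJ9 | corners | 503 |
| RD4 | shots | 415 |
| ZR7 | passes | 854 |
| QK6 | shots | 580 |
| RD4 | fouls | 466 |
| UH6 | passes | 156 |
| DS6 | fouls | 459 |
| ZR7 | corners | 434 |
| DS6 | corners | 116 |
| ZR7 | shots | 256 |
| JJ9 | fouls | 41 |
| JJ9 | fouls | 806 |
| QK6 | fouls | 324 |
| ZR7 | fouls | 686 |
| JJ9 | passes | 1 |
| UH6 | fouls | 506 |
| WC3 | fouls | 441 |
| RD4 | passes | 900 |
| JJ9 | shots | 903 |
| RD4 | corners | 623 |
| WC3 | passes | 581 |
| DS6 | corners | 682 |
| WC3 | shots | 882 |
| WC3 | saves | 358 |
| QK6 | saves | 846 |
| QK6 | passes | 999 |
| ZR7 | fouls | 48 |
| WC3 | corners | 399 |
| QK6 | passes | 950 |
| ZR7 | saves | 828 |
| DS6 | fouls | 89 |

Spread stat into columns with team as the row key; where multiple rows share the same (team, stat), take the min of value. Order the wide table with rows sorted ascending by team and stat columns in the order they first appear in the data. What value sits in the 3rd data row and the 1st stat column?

With rows sorted ascending by team, row 3 is team=QK6. stat columns in first-appearance order: corners, fouls, passes, saves, shots; column 1 is corners.
Long rows with team=QK6, stat=corners: min(109, 350) = 109.

109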